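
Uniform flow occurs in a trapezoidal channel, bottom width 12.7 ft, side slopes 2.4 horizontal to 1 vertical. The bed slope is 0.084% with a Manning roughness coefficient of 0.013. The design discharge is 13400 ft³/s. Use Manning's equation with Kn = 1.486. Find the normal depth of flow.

Manning's equation rearranged: A R^(2/3) = nQ / (1.486·√S) = 0.013 × 13400 / (1.486 × √0.00084) = 4045.
Try y = 18.9 ft: A R^(2/3) = 5055 — too large.
Try y = 14.9 ft: A R^(2/3) = 2890 — too small.
Try y = 17.2 ft: A R^(2/3) = 4044 — ≈ 4045.

y_n = 17.2 ft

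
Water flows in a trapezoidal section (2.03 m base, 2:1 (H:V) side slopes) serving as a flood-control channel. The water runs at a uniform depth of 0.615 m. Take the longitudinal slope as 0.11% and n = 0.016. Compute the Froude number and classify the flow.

subcritical

With bottom width b = 2.03 m and side slope z = 2: A = (b + zy)y = (2.03 + 2×0.615)×0.615 = 2.005 m²; P = b + 2y√(1+z²) = 2.03 + 2×0.615×2.236 = 4.78 m.
Hydraulic radius R = A/P = 2.005/4.78 = 0.4194 m.
V = (1/n) R^(2/3) √S = (1/0.016) × 0.4194^(2/3) × √0.0011 = 1.161 m/s. Hydraulic depth D_h = A/T = 2.005/4.49 = 0.4465 m.
Froude number Fr = V/√(g·D_h) = 1.161/√(9.81×0.4465) = 0.555, which is less than 1, so the flow is subcritical.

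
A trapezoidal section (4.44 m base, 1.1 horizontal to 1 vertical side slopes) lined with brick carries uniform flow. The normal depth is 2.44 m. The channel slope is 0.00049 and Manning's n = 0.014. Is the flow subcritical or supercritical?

subcritical

With bottom width b = 4.44 m and side slope z = 1.1: A = (b + zy)y = (4.44 + 1.1×2.44)×2.44 = 17.38 m²; P = b + 2y√(1+z²) = 4.44 + 2×2.44×1.487 = 11.69 m.
Hydraulic radius R = A/P = 17.38/11.69 = 1.486 m.
V = (1/n) R^(2/3) √S = (1/0.014) × 1.486^(2/3) × √0.00049 = 2.059 m/s. Hydraulic depth D_h = A/T = 17.38/9.808 = 1.772 m.
Froude number Fr = V/√(g·D_h) = 2.059/√(9.81×1.772) = 0.494, which is less than 1, so the flow is subcritical.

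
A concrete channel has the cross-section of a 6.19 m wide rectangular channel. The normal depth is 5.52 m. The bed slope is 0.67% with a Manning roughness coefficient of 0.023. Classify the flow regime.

subcritical

Flow area A = b·y = 6.19 × 5.52 = 34.17 m². Wetted perimeter P = b + 2y = 6.19 + 2×5.52 = 17.23 m.
Hydraulic radius R = A/P = 34.17/17.23 = 1.983 m.
V = (1/n) R^(2/3) √S = (1/0.023) × 1.983^(2/3) × √0.0067 = 5.617 m/s. Hydraulic depth D_h = A/T = 34.17/6.19 = 5.52 m.
Froude number Fr = V/√(g·D_h) = 5.617/√(9.81×5.52) = 0.763, which is less than 1, so the flow is subcritical.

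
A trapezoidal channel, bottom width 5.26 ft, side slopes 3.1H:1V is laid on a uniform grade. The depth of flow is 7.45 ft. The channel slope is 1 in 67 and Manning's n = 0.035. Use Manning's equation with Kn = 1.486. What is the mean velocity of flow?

V = 12.9 ft/s

With bottom width b = 5.26 ft and side slope z = 3.1: A = (b + zy)y = (5.26 + 3.1×7.45)×7.45 = 211.2 ft²; P = b + 2y√(1+z²) = 5.26 + 2×7.45×3.257 = 53.79 ft.
Hydraulic radius R = A/P = 211.2/53.79 = 3.927 ft.
From Manning's equation, V = (1.486/n) R^(2/3) S^(1/2) = (1.486/0.035) × 3.927^(2/3) × 0.01493^(1/2) = 12.9 ft/s.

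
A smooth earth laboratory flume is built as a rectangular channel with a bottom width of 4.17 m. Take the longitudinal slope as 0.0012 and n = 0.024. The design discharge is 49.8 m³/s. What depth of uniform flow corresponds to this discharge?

Manning's equation rearranged: A R^(2/3) = nQ / (1·√S) = 0.024 × 49.8 / (√0.0012) = 34.5.
At y = 7.41 m: A R^(2/3) = 42.75 — too large.
At y = 4.95 m: A R^(2/3) = 26.65 — too small.
At y = 6.16 m: A R^(2/3) = 34.52 — matches.

y_n = 6.16 m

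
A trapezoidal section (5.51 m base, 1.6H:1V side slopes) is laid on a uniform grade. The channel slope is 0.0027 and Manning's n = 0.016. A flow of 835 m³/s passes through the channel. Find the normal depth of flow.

y_n = 6.76 m

Manning's equation rearranged: A R^(2/3) = nQ / (1·√S) = 0.016 × 835 / (√0.0027) = 257.1.
Try y = 8.16 m: A R^(2/3) = 392.7 — high.
Try y = 5.65 m: A R^(2/3) = 173.4 — low.
Try y = 6.76 m: A R^(2/3) = 257.2 — matches.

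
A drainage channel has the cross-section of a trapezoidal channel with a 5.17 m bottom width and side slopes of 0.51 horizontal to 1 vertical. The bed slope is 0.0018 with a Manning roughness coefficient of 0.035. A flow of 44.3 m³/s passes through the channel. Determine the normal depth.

Manning's equation rearranged: A R^(2/3) = nQ / (1·√S) = 0.035 × 44.3 / (√0.0018) = 36.55.
Try y = 4.09 m: A R^(2/3) = 48.17 — high.
Try y = 2.75 m: A R^(2/3) = 24.66 — low.
Try y = 3.48 m: A R^(2/3) = 36.57 — ≈ 36.55.

y_n = 3.48 m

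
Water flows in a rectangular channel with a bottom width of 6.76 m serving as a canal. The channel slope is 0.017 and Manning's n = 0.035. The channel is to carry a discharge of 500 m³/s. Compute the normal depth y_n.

Manning's equation rearranged: A R^(2/3) = nQ / (1·√S) = 0.035 × 500 / (√0.017) = 134.2.
Try y = 7.36 m: A R^(2/3) = 87.1 — low.
Try y = 13.2 m: A R^(2/3) = 172.6 — high.
Try y = 10.6 m: A R^(2/3) = 134.2 — close enough.

y_n = 10.6 m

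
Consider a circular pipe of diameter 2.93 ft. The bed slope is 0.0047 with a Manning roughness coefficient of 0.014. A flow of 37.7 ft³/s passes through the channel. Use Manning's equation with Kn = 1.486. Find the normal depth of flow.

y_n = 2.27 ft

Manning's equation rearranged: A R^(2/3) = nQ / (1.486·√S) = 0.014 × 37.7 / (1.486 × √0.0047) = 5.181.
Trying y = 1.62 ft: A R^(2/3) = 3.236 — too small.
Trying y = 2.27 ft: A R^(2/3) = 5.181 — matches.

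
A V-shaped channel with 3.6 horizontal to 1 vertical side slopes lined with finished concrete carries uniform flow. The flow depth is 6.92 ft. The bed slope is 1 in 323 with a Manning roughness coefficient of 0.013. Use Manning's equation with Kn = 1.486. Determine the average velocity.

V = 14.2 ft/s

For a triangular section with side slope z = 3.6: A = zy² = 3.6×6.92² = 172.4 ft²; P = 2y√(1+z²) = 2×6.92×3.736 = 51.71 ft.
Hydraulic radius R = A/P = 172.4/51.71 = 3.334 ft.
From Manning's equation, V = (1.486/n) R^(2/3) S^(1/2) = (1.486/0.013) × 3.334^(2/3) × 0.003096^(1/2) = 14.2 ft/s.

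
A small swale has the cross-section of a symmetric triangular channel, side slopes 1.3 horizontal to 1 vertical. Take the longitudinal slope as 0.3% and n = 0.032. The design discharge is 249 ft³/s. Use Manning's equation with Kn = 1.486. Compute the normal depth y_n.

y_n = 6.37 ft

Manning's equation rearranged: A R^(2/3) = nQ / (1.486·√S) = 0.032 × 249 / (1.486 × √0.003) = 97.9.
Trying y = 4.38 ft: A R^(2/3) = 36.02 — short.
Trying y = 6.37 ft: A R^(2/3) = 97.8 — matches.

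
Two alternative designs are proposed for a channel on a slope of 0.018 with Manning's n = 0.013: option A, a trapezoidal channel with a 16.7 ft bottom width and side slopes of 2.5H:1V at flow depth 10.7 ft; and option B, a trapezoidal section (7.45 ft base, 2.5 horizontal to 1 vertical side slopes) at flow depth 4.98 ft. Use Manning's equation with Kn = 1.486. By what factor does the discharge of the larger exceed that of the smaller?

7.85

Channel A: With bottom width b = 16.7 ft and side slope z = 2.5: A = (b + zy)y = (16.7 + 2.5×10.7)×10.7 = 464.9 ft²; P = b + 2y√(1+z²) = 16.7 + 2×10.7×2.693 = 74.32 ft. Hydraulic radius R = A/P = 464.9/74.32 = 6.255 ft. Q_A = (1.486/0.013)·464.9·6.255^(2/3)·√0.018 = 24210 ft³/s.
Channel B: With bottom width b = 7.45 ft and side slope z = 2.5: A = (b + zy)y = (7.45 + 2.5×4.98)×4.98 = 99.1 ft²; P = b + 2y√(1+z²) = 7.45 + 2×4.98×2.693 = 34.27 ft. Hydraulic radius R = A/P = 99.1/34.27 = 2.892 ft. Q_B = (1.486/0.013)·99.1·2.892^(2/3)·√0.018 = 3085 ft³/s.
The larger discharge is 24210 ft³/s and the smaller is 3085 ft³/s; the ratio is 7.85.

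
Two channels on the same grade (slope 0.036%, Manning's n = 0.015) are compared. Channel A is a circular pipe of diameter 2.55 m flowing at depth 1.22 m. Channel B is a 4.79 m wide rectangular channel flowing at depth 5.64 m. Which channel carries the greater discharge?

Channel A: For a circular section of diameter D = 2.55 m at depth y = 1.22 m, the central angle is θ = 2 arccos(1 − 2y/D) = 3.055 rad. Then A = (D²/8)(θ − sin θ) = 2.413 m² and P = Dθ/2 = 3.895 m. Hydraulic radius R = A/P = 2.413/3.895 = 0.6195 m. Q_A = (1/0.015)·2.413·0.6195^(2/3)·√0.00036 = 2.218 m³/s.
Channel B: Flow area A = b·y = 4.79 × 5.64 = 27.02 m². Wetted perimeter P = b + 2y = 4.79 + 2×5.64 = 16.07 m. Hydraulic radius R = A/P = 27.02/16.07 = 1.681 m. Q_B = (1/0.015)·27.02·1.681^(2/3)·√0.00036 = 48.31 m³/s.
Q_A = 2.218 m³/s vs Q_B = 48.31 m³/s, so channel B carries more.

channel B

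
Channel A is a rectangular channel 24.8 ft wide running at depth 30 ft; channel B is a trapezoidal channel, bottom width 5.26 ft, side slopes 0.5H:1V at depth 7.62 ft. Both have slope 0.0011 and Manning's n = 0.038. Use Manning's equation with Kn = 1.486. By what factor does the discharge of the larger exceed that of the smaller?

21.5

Channel A: Flow area A = b·y = 24.8 × 30 = 744 ft². Wetted perimeter P = b + 2y = 24.8 + 2×30 = 84.8 ft. Hydraulic radius R = A/P = 744/84.8 = 8.774 ft. Q_A = (1.486/0.038)·744·8.774^(2/3)·√0.0011 = 4105 ft³/s.
Channel B: With bottom width b = 5.26 ft and side slope z = 0.5: A = (b + zy)y = (5.26 + 0.5×7.62)×7.62 = 69.11 ft²; P = b + 2y√(1+z²) = 5.26 + 2×7.62×1.118 = 22.3 ft. Hydraulic radius R = A/P = 69.11/22.3 = 3.099 ft. Q_B = (1.486/0.038)·69.11·3.099^(2/3)·√0.0011 = 190.6 ft³/s.
The larger discharge is 4105 ft³/s and the smaller is 190.6 ft³/s; the ratio is 21.5.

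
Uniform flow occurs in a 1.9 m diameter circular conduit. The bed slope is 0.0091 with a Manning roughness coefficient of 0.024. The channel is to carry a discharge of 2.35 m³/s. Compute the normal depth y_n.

y_n = 0.767 m

Manning's equation rearranged: A R^(2/3) = nQ / (1·√S) = 0.024 × 2.35 / (√0.0091) = 0.5912.
At y = 0.857 m: A R^(2/3) = 0.7219 — high.
At y = 0.681 m: A R^(2/3) = 0.4746 — low.
At y = 0.767 m: A R^(2/3) = 0.5915 — matches.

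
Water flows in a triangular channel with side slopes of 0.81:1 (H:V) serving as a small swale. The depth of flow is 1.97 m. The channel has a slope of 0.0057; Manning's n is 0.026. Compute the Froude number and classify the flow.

subcritical

For a triangular section with side slope z = 0.81: A = zy² = 0.81×1.97² = 3.144 m²; P = 2y√(1+z²) = 2×1.97×1.287 = 5.07 m.
Hydraulic radius R = A/P = 3.144/5.07 = 0.62 m.
V = (1/n) R^(2/3) √S = (1/0.026) × 0.62^(2/3) × √0.0057 = 2.111 m/s. Hydraulic depth D_h = A/T = 3.144/3.191 = 0.985 m.
Froude number Fr = V/√(g·D_h) = 2.111/√(9.81×0.985) = 0.679, which is less than 1, so the flow is subcritical.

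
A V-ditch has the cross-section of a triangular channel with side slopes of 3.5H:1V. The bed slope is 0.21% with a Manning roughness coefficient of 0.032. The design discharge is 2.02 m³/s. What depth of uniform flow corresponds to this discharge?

y_n = 0.854 m

Manning's equation rearranged: A R^(2/3) = nQ / (1·√S) = 0.032 × 2.02 / (√0.0021) = 1.411.
At y = 0.611 m: A R^(2/3) = 0.5774 — low.
At y = 0.929 m: A R^(2/3) = 1.765 — high.
At y = 0.854 m: A R^(2/3) = 1.41 — matches.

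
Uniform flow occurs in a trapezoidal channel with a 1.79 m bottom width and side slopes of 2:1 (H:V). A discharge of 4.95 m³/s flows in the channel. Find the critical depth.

y_c = 0.706 m

At critical depth, Q² T / (g A³) = 1, i.e. A³/T = Q²/g = 4.95²/9.81 = 2.498.
Trying y = 0.83 m: A³/T = 4.595 — over.
Trying y = 0.619 m: A³/T = 1.544 — short.
Trying y = 0.706 m: A³/T = 2.504 — ≈ 2.498.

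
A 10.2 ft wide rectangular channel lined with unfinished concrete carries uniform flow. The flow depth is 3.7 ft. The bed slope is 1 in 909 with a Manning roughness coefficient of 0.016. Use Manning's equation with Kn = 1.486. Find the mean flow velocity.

Flow area A = b·y = 10.2 × 3.7 = 37.74 ft². Wetted perimeter P = b + 2y = 10.2 + 2×3.7 = 17.6 ft.
Hydraulic radius R = A/P = 37.74/17.6 = 2.144 ft.
From Manning's equation, V = (1.486/n) R^(2/3) S^(1/2) = (1.486/0.016) × 2.144^(2/3) × 0.0011^(1/2) = 5.12 ft/s.

V = 5.12 ft/s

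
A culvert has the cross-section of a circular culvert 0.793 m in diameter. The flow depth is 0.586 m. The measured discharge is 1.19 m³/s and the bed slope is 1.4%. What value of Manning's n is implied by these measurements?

For a circular section of diameter D = 0.793 m at depth y = 0.586 m, the central angle is θ = 2 arccos(1 − 2y/D) = 4.138 rad. Then A = (D²/8)(θ − sin θ) = 0.3913 m² and P = Dθ/2 = 1.641 m.
Hydraulic radius R = A/P = 0.3913/1.641 = 0.2385 m.
Rearranging Manning's equation: n = (1/Q) A R^(2/3) S^(1/2) = (1/1.19) × 0.3913 × 0.2385^(2/3) × √0.014 = 0.015.

n = 0.015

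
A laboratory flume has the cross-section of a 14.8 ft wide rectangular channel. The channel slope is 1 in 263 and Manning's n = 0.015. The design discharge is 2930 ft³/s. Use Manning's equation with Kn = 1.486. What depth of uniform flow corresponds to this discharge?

y_n = 11.8 ft

Manning's equation rearranged: A R^(2/3) = nQ / (1.486·√S) = 0.015 × 2930 / (1.486 × √0.003802) = 479.6.
At y = 9.66 ft: A R^(2/3) = 371.6 — short.
At y = 15.1 ft: A R^(2/3) = 650.5 — over.
At y = 11.8 ft: A R^(2/3) = 479.4 — ≈ 479.6.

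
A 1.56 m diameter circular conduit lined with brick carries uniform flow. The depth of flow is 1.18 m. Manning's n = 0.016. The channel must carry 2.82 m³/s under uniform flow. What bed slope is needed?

For a circular section of diameter D = 1.56 m at depth y = 1.18 m, the central angle is θ = 2 arccos(1 − 2y/D) = 4.219 rad. Then A = (D²/8)(θ − sin θ) = 1.551 m² and P = Dθ/2 = 3.29 m.
Hydraulic radius R = A/P = 1.551/3.29 = 0.4714 m.
From Manning's equation, S = [nQ / (1 A R^(2/3))]² = [0.016 × 2.82 / (1 × 1.551 × 0.4714^(2/3))]² = 0.00231.

S = 0.00231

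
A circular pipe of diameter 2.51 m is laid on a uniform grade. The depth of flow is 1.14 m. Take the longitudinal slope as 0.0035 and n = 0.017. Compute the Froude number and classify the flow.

subcritical

For a circular section of diameter D = 2.51 m at depth y = 1.14 m, the central angle is θ = 2 arccos(1 − 2y/D) = 2.958 rad. Then A = (D²/8)(θ − sin θ) = 2.186 m² and P = Dθ/2 = 3.712 m.
Hydraulic radius R = A/P = 2.186/3.712 = 0.5888 m.
V = (1/n) R^(2/3) √S = (1/0.017) × 0.5888^(2/3) × √0.0035 = 2.445 m/s. Hydraulic depth D_h = A/T = 2.186/2.499 = 0.8745 m.
Froude number Fr = V/√(g·D_h) = 2.445/√(9.81×0.8745) = 0.835, which is less than 1, so the flow is subcritical.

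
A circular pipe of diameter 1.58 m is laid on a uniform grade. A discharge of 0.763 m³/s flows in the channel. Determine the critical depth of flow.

At critical depth, Q² T / (g A³) = 1, i.e. A³/T = Q²/g = 0.763²/9.81 = 0.05934.
At y = 0.523 m: A³/T = 0.1224 — high.
At y = 0.338 m: A³/T = 0.0224 — low.
At y = 0.434 m: A³/T = 0.05938 — close enough.

y_c = 0.434 m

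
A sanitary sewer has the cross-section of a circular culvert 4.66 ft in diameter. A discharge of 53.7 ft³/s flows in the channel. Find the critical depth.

y_c = 2.1 ft

At critical depth, Q² T / (g A³) = 1, i.e. A³/T = Q²/g = 53.7²/32.2 = 89.56.
Trying y = 1.72 ft: A³/T = 41.57 — short.
Trying y = 2.36 ft: A³/T = 139.7 — over.
Trying y = 2.1 ft: A³/T = 89.44 — close enough.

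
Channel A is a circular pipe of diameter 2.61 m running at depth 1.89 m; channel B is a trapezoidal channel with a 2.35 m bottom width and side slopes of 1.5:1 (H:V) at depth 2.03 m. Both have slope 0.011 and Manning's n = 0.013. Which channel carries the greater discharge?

channel B

Channel A: For a circular section of diameter D = 2.61 m at depth y = 1.89 m, the central angle is θ = 2 arccos(1 − 2y/D) = 4.071 rad. Then A = (D²/8)(θ − sin θ) = 4.149 m² and P = Dθ/2 = 5.313 m. Hydraulic radius R = A/P = 4.149/5.313 = 0.7809 m. Q_A = (1/0.013)·4.149·0.7809^(2/3)·√0.011 = 28.39 m³/s.
Channel B: With bottom width b = 2.35 m and side slope z = 1.5: A = (b + zy)y = (2.35 + 1.5×2.03)×2.03 = 10.95 m²; P = b + 2y√(1+z²) = 2.35 + 2×2.03×1.803 = 9.669 m. Hydraulic radius R = A/P = 10.95/9.669 = 1.133 m. Q_B = (1/0.013)·10.95·1.133^(2/3)·√0.011 = 96.01 m³/s.
Q_A = 28.39 m³/s vs Q_B = 96.01 m³/s, so channel B carries more.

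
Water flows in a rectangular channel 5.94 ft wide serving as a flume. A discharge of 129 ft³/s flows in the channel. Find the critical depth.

For a rectangular channel, critical depth y_c = (q²/g)^(1/3) where q = Q/b = 129/5.94 = 21.72 ft²/s.
So y_c = (21.72²/32.2)^(1/3) = 2.45 ft.

y_c = 2.45 ft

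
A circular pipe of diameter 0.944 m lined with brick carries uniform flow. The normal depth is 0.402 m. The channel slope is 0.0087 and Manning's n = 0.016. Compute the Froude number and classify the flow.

supercritical

For a circular section of diameter D = 0.944 m at depth y = 0.402 m, the central angle is θ = 2 arccos(1 − 2y/D) = 2.844 rad. Then A = (D²/8)(θ − sin θ) = 0.2841 m² and P = Dθ/2 = 1.342 m.
Hydraulic radius R = A/P = 0.2841/1.342 = 0.2117 m.
V = (1/n) R^(2/3) √S = (1/0.016) × 0.2117^(2/3) × √0.0087 = 2.07 m/s. Hydraulic depth D_h = A/T = 0.2841/0.9336 = 0.3043 m.
Froude number Fr = V/√(g·D_h) = 2.07/√(9.81×0.3043) = 1.2, which is greater than 1, so the flow is supercritical.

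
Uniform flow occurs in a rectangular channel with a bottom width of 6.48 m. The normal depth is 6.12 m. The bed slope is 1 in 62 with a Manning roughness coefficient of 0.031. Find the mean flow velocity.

V = 6.76 m/s

Flow area A = b·y = 6.48 × 6.12 = 39.66 m². Wetted perimeter P = b + 2y = 6.48 + 2×6.12 = 18.72 m.
Hydraulic radius R = A/P = 39.66/18.72 = 2.118 m.
From Manning's equation, V = (1/n) R^(2/3) S^(1/2) = (1/0.031) × 2.118^(2/3) × 0.01613^(1/2) = 6.76 m/s.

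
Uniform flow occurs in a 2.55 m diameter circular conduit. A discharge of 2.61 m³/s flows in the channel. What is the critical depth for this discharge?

At critical depth, Q² T / (g A³) = 1, i.e. A³/T = Q²/g = 2.61²/9.81 = 0.6944.
Trying y = 0.637 m: A³/T = 0.4493 — short.
Trying y = 0.778 m: A³/T = 0.9773 — over.
Trying y = 0.712 m: A³/T = 0.6929 — close enough.

y_c = 0.712 m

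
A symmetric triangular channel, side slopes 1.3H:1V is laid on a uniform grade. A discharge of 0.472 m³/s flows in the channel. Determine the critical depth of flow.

y_c = 0.485 m

At critical depth, Q² T / (g A³) = 1, i.e. A³/T = Q²/g = 0.472²/9.81 = 0.02271.
At y = 0.616 m: A³/T = 0.07495 — over.
At y = 0.401 m: A³/T = 0.008762 — short.
At y = 0.485 m: A³/T = 0.02268 — close enough.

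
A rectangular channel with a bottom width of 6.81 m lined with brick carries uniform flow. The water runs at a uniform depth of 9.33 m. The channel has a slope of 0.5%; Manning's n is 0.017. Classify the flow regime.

Flow area A = b·y = 6.81 × 9.33 = 63.54 m². Wetted perimeter P = b + 2y = 6.81 + 2×9.33 = 25.47 m.
Hydraulic radius R = A/P = 63.54/25.47 = 2.495 m.
V = (1/n) R^(2/3) √S = (1/0.017) × 2.495^(2/3) × √0.005 = 7.651 m/s. Hydraulic depth D_h = A/T = 63.54/6.81 = 9.33 m.
Froude number Fr = V/√(g·D_h) = 7.651/√(9.81×9.33) = 0.8, which is less than 1, so the flow is subcritical.

subcritical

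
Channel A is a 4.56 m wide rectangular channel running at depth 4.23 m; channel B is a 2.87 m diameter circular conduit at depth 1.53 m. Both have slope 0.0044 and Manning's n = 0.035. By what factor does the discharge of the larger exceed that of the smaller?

8.69

Channel A: Flow area A = b·y = 4.56 × 4.23 = 19.29 m². Wetted perimeter P = b + 2y = 4.56 + 2×4.23 = 13.02 m. Hydraulic radius R = A/P = 19.29/13.02 = 1.481 m. Q_A = (1/0.035)·19.29·1.481^(2/3)·√0.0044 = 47.51 m³/s.
Channel B: For a circular section of diameter D = 2.87 m at depth y = 1.53 m, the central angle is θ = 2 arccos(1 − 2y/D) = 3.274 rad. Then A = (D²/8)(θ − sin θ) = 3.507 m² and P = Dθ/2 = 4.698 m. Hydraulic radius R = A/P = 3.507/4.698 = 0.7465 m. Q_B = (1/0.035)·3.507·0.7465^(2/3)·√0.0044 = 5.469 m³/s.
The larger discharge is 47.51 m³/s and the smaller is 5.469 m³/s; the ratio is 8.69.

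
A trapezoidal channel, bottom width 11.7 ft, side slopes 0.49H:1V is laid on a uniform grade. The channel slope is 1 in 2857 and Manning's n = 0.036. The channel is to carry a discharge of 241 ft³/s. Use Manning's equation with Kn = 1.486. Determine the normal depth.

y_n = 7.78 ft

Manning's equation rearranged: A R^(2/3) = nQ / (1.486·√S) = 0.036 × 241 / (1.486 × √0.00035) = 312.1.
At y = 9.27 ft: A R^(2/3) = 419.8 — too large.
At y = 6.2 ft: A R^(2/3) = 213.9 — too small.
At y = 7.78 ft: A R^(2/3) = 312 — ≈ 312.1.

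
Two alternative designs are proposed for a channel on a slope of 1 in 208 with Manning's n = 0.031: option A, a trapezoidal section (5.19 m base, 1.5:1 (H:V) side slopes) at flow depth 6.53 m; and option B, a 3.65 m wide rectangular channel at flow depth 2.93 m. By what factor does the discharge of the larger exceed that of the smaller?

19.2

Channel A: With bottom width b = 5.19 m and side slope z = 1.5: A = (b + zy)y = (5.19 + 1.5×6.53)×6.53 = 97.85 m²; P = b + 2y√(1+z²) = 5.19 + 2×6.53×1.803 = 28.73 m. Hydraulic radius R = A/P = 97.85/28.73 = 3.405 m. Q_A = (1/0.031)·97.85·3.405^(2/3)·√0.004808 = 495.4 m³/s.
Channel B: Flow area A = b·y = 3.65 × 2.93 = 10.69 m². Wetted perimeter P = b + 2y = 3.65 + 2×2.93 = 9.51 m. Hydraulic radius R = A/P = 10.69/9.51 = 1.125 m. Q_B = (1/0.031)·10.69·1.125^(2/3)·√0.004808 = 25.87 m³/s.
The larger discharge is 495.4 m³/s and the smaller is 25.87 m³/s; the ratio is 19.2.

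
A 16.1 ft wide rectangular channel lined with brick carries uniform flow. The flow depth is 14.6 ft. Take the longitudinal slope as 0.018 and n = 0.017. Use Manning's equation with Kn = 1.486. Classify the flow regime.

supercritical

Flow area A = b·y = 16.1 × 14.6 = 235.1 ft². Wetted perimeter P = b + 2y = 16.1 + 2×14.6 = 45.3 ft.
Hydraulic radius R = A/P = 235.1/45.3 = 5.189 ft.
V = (1.486/n) R^(2/3) √S = (1.486/0.017) × 5.189^(2/3) × √0.018 = 35.15 ft/s. Hydraulic depth D_h = A/T = 235.1/16.1 = 14.6 ft.
Froude number Fr = V/√(g·D_h) = 35.15/√(32.2×14.6) = 1.62, which is greater than 1, so the flow is supercritical.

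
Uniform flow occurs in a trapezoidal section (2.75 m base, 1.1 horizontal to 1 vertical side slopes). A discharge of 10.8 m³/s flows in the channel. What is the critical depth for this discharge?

At critical depth, Q² T / (g A³) = 1, i.e. A³/T = Q²/g = 10.8²/9.81 = 11.89.
Trying y = 0.799 m: A³/T = 5.408 — short.
Trying y = 1.12 m: A³/T = 17.01 — over.
Trying y = 1.01 m: A³/T = 11.93 — close enough.

y_c = 1.01 m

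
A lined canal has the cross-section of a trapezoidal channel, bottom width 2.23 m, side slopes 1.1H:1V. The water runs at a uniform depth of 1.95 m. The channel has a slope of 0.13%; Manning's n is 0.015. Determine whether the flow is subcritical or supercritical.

subcritical

With bottom width b = 2.23 m and side slope z = 1.1: A = (b + zy)y = (2.23 + 1.1×1.95)×1.95 = 8.531 m²; P = b + 2y√(1+z²) = 2.23 + 2×1.95×1.487 = 8.028 m.
Hydraulic radius R = A/P = 8.531/8.028 = 1.063 m.
V = (1/n) R^(2/3) √S = (1/0.015) × 1.063^(2/3) × √0.0013 = 2.503 m/s. Hydraulic depth D_h = A/T = 8.531/6.52 = 1.308 m.
Froude number Fr = V/√(g·D_h) = 2.503/√(9.81×1.308) = 0.699, which is less than 1, so the flow is subcritical.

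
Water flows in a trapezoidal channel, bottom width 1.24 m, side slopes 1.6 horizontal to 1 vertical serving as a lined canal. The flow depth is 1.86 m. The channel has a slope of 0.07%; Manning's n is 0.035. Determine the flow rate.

With bottom width b = 1.24 m and side slope z = 1.6: A = (b + zy)y = (1.24 + 1.6×1.86)×1.86 = 7.842 m²; P = b + 2y√(1+z²) = 1.24 + 2×1.86×1.887 = 8.259 m.
Hydraulic radius R = A/P = 7.842/8.259 = 0.9495 m.
Manning's equation: Q = (1/n) A R^(2/3) S^(1/2) = (1/0.035) × 7.842 × 0.9495^(2/3) × 0.0007^(1/2) = 5.73 m³/s.

Q = 5.73 m³/s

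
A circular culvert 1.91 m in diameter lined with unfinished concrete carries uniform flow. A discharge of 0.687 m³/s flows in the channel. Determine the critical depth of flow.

y_c = 0.39 m

At critical depth, Q² T / (g A³) = 1, i.e. A³/T = Q²/g = 0.687²/9.81 = 0.04811.
Try y = 0.426 m: A³/T = 0.06807 — too large.
Try y = 0.314 m: A³/T = 0.02058 — too small.
Try y = 0.39 m: A³/T = 0.04819 — close enough.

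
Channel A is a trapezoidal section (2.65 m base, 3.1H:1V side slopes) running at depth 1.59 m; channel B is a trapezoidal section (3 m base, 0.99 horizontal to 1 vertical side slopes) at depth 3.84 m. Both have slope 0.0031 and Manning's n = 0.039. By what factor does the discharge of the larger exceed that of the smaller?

Channel A: With bottom width b = 2.65 m and side slope z = 3.1: A = (b + zy)y = (2.65 + 3.1×1.59)×1.59 = 12.05 m²; P = b + 2y√(1+z²) = 2.65 + 2×1.59×3.257 = 13.01 m. Hydraulic radius R = A/P = 12.05/13.01 = 0.9264 m. Q_A = (1/0.039)·12.05·0.9264^(2/3)·√0.0031 = 16.35 m³/s.
Channel B: With bottom width b = 3 m and side slope z = 0.99: A = (b + zy)y = (3 + 0.99×3.84)×3.84 = 26.12 m²; P = b + 2y√(1+z²) = 3 + 2×3.84×1.407 = 13.81 m. Hydraulic radius R = A/P = 26.12/13.81 = 1.892 m. Q_B = (1/0.039)·26.12·1.892^(2/3)·√0.0031 = 57.03 m³/s.
The larger discharge is 57.03 m³/s and the smaller is 16.35 m³/s; the ratio is 3.49.

3.49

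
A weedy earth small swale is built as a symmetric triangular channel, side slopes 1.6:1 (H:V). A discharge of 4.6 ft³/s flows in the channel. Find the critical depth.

y_c = 0.875 ft

At critical depth, Q² T / (g A³) = 1, i.e. A³/T = Q²/g = 4.6²/32.2 = 0.6571.
Trying y = 1.03 ft: A³/T = 1.484 — too large.
Trying y = 0.773 ft: A³/T = 0.3533 — too small.
Trying y = 0.875 ft: A³/T = 0.6565 — close enough.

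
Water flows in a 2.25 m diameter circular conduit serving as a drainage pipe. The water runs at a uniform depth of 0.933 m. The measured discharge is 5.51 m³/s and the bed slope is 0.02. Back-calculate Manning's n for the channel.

For a circular section of diameter D = 2.25 m at depth y = 0.933 m, the central angle is θ = 2 arccos(1 − 2y/D) = 2.799 rad. Then A = (D²/8)(θ − sin θ) = 1.558 m² and P = Dθ/2 = 3.148 m.
Hydraulic radius R = A/P = 1.558/3.148 = 0.4949 m.
Rearranging Manning's equation: n = (1/Q) A R^(2/3) S^(1/2) = (1/5.51) × 1.558 × 0.4949^(2/3) × √0.02 = 0.025.

n = 0.025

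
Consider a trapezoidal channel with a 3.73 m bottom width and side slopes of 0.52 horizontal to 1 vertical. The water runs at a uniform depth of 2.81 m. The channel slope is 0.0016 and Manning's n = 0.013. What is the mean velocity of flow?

V = 3.94 m/s

With bottom width b = 3.73 m and side slope z = 0.52: A = (b + zy)y = (3.73 + 0.52×2.81)×2.81 = 14.59 m²; P = b + 2y√(1+z²) = 3.73 + 2×2.81×1.127 = 10.06 m.
Hydraulic radius R = A/P = 14.59/10.06 = 1.449 m.
From Manning's equation, V = (1/n) R^(2/3) S^(1/2) = (1/0.013) × 1.449^(2/3) × 0.0016^(1/2) = 3.94 m/s.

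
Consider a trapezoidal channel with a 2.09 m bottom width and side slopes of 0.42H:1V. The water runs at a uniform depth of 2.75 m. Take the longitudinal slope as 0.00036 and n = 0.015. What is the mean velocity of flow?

With bottom width b = 2.09 m and side slope z = 0.42: A = (b + zy)y = (2.09 + 0.42×2.75)×2.75 = 8.924 m²; P = b + 2y√(1+z²) = 2.09 + 2×2.75×1.085 = 8.055 m.
Hydraulic radius R = A/P = 8.924/8.055 = 1.108 m.
From Manning's equation, V = (1/n) R^(2/3) S^(1/2) = (1/0.015) × 1.108^(2/3) × 0.00036^(1/2) = 1.35 m/s.

V = 1.35 m/s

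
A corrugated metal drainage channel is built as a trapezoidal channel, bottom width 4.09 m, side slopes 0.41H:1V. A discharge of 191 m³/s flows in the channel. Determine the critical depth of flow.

At critical depth, Q² T / (g A³) = 1, i.e. A³/T = Q²/g = 191²/9.81 = 3719.
Try y = 5.53 m: A³/T = 5038 — over.
Try y = 5.07 m: A³/T = 3709 — close enough.

y_c = 5.07 m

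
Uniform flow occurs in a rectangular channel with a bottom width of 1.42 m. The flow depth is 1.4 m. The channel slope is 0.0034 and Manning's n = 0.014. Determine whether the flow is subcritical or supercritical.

subcritical

Flow area A = b·y = 1.42 × 1.4 = 1.988 m². Wetted perimeter P = b + 2y = 1.42 + 2×1.4 = 4.22 m.
Hydraulic radius R = A/P = 1.988/4.22 = 0.4711 m.
V = (1/n) R^(2/3) √S = (1/0.014) × 0.4711^(2/3) × √0.0034 = 2.522 m/s. Hydraulic depth D_h = A/T = 1.988/1.42 = 1.4 m.
Froude number Fr = V/√(g·D_h) = 2.522/√(9.81×1.4) = 0.68, which is less than 1, so the flow is subcritical.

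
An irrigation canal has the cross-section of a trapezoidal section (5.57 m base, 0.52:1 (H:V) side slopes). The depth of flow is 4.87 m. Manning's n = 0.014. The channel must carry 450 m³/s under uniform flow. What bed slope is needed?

With bottom width b = 5.57 m and side slope z = 0.52: A = (b + zy)y = (5.57 + 0.52×4.87)×4.87 = 39.46 m²; P = b + 2y√(1+z²) = 5.57 + 2×4.87×1.127 = 16.55 m.
Hydraulic radius R = A/P = 39.46/16.55 = 2.384 m.
From Manning's equation, S = [nQ / (1 A R^(2/3))]² = [0.014 × 450 / (1 × 39.46 × 2.384^(2/3))]² = 0.008.

S = 0.008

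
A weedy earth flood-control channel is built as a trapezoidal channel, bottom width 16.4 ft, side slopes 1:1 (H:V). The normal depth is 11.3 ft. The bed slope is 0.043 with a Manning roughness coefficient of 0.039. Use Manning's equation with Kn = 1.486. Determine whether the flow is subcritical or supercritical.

With bottom width b = 16.4 ft and side slope z = 1: A = (b + zy)y = (16.4 + 1×11.3)×11.3 = 313 ft²; P = b + 2y√(1+z²) = 16.4 + 2×11.3×1.414 = 48.36 ft.
Hydraulic radius R = A/P = 313/48.36 = 6.472 ft.
V = (1.486/n) R^(2/3) √S = (1.486/0.039) × 6.472^(2/3) × √0.043 = 27.44 ft/s. Hydraulic depth D_h = A/T = 313/39 = 8.026 ft.
Froude number Fr = V/√(g·D_h) = 27.44/√(32.2×8.026) = 1.71, which is greater than 1, so the flow is supercritical.

supercritical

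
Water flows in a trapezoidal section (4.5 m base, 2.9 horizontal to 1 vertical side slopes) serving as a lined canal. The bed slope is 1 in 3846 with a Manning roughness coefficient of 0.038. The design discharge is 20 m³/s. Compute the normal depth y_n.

Manning's equation rearranged: A R^(2/3) = nQ / (1·√S) = 0.038 × 20 / (√0.00026) = 47.13.
Trying y = 2.37 m: A R^(2/3) = 33.98 — low.
Trying y = 2.75 m: A R^(2/3) = 47.03 — close enough.

y_n = 2.75 m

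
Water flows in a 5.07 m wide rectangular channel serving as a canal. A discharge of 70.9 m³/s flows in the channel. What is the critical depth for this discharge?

For a rectangular channel, critical depth y_c = (q²/g)^(1/3) where q = Q/b = 70.9/5.07 = 13.98 m²/s.
So y_c = (13.98²/9.81)^(1/3) = 2.71 m.

y_c = 2.71 m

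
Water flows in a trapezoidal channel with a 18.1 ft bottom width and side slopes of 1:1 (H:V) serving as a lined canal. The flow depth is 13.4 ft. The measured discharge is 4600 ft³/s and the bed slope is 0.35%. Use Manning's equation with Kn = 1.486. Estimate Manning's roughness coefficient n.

With bottom width b = 18.1 ft and side slope z = 1: A = (b + zy)y = (18.1 + 1×13.4)×13.4 = 422.1 ft²; P = b + 2y√(1+z²) = 18.1 + 2×13.4×1.414 = 56 ft.
Hydraulic radius R = A/P = 422.1/56 = 7.537 ft.
Rearranging Manning's equation: n = (1.486/Q) A R^(2/3) S^(1/2) = (1.486/4600) × 422.1 × 7.537^(2/3) × √0.0035 = 0.031.

n = 0.031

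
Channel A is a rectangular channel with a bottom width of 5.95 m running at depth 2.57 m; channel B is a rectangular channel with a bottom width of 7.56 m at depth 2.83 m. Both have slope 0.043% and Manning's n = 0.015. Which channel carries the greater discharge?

channel B

Channel A: Flow area A = b·y = 5.95 × 2.57 = 15.29 m². Wetted perimeter P = b + 2y = 5.95 + 2×2.57 = 11.09 m. Hydraulic radius R = A/P = 15.29/11.09 = 1.379 m. Q_A = (1/0.015)·15.29·1.379^(2/3)·√0.00043 = 26.19 m³/s.
Channel B: Flow area A = b·y = 7.56 × 2.83 = 21.39 m². Wetted perimeter P = b + 2y = 7.56 + 2×2.83 = 13.22 m. Hydraulic radius R = A/P = 21.39/13.22 = 1.618 m. Q_B = (1/0.015)·21.39·1.618^(2/3)·√0.00043 = 40.77 m³/s.
Q_A = 26.19 m³/s vs Q_B = 40.77 m³/s, so channel B carries more.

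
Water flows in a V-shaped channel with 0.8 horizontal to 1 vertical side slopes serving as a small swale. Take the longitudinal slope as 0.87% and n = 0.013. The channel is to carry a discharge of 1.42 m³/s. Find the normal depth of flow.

y_n = 0.792 m

Manning's equation rearranged: A R^(2/3) = nQ / (1·√S) = 0.013 × 1.42 / (√0.0087) = 0.1979.
Try y = 0.97 m: A R^(2/3) = 0.3396 — too large.
Try y = 0.623 m: A R^(2/3) = 0.1043 — too small.
Try y = 0.792 m: A R^(2/3) = 0.1977 — matches.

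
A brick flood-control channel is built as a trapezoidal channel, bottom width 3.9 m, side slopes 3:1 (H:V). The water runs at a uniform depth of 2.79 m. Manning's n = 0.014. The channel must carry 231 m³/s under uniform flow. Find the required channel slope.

S = 0.00481

With bottom width b = 3.9 m and side slope z = 3: A = (b + zy)y = (3.9 + 3×2.79)×2.79 = 34.23 m²; P = b + 2y√(1+z²) = 3.9 + 2×2.79×3.162 = 21.55 m.
Hydraulic radius R = A/P = 34.23/21.55 = 1.589 m.
From Manning's equation, S = [nQ / (1 A R^(2/3))]² = [0.014 × 231 / (1 × 34.23 × 1.589^(2/3))]² = 0.00481.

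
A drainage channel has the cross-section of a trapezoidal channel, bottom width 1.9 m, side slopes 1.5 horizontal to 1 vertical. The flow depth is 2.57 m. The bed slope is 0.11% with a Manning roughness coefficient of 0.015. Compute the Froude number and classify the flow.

subcritical

With bottom width b = 1.9 m and side slope z = 1.5: A = (b + zy)y = (1.9 + 1.5×2.57)×2.57 = 14.79 m²; P = b + 2y√(1+z²) = 1.9 + 2×2.57×1.803 = 11.17 m.
Hydraulic radius R = A/P = 14.79/11.17 = 1.325 m.
V = (1/n) R^(2/3) √S = (1/0.015) × 1.325^(2/3) × √0.0011 = 2.667 m/s. Hydraulic depth D_h = A/T = 14.79/9.61 = 1.539 m.
Froude number Fr = V/√(g·D_h) = 2.667/√(9.81×1.539) = 0.686, which is less than 1, so the flow is subcritical.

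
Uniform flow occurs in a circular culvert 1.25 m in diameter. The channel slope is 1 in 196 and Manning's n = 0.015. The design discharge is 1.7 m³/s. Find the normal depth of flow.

y_n = 0.721 m

Manning's equation rearranged: A R^(2/3) = nQ / (1·√S) = 0.015 × 1.7 / (√0.005102) = 0.357.
Trying y = 0.539 m: A R^(2/3) = 0.2182 — short.
Trying y = 0.829 m: A R^(2/3) = 0.4398 — over.
Trying y = 0.721 m: A R^(2/3) = 0.3571 — close enough.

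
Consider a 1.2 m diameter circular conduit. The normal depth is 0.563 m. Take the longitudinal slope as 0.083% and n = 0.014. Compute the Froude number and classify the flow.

For a circular section of diameter D = 1.2 m at depth y = 0.563 m, the central angle is θ = 2 arccos(1 − 2y/D) = 3.018 rad. Then A = (D²/8)(θ − sin θ) = 0.5211 m² and P = Dθ/2 = 1.811 m.
Hydraulic radius R = A/P = 0.5211/1.811 = 0.2878 m.
V = (1/n) R^(2/3) √S = (1/0.014) × 0.2878^(2/3) × √0.00083 = 0.897 m/s. Hydraulic depth D_h = A/T = 0.5211/1.198 = 0.4351 m.
Froude number Fr = V/√(g·D_h) = 0.897/√(9.81×0.4351) = 0.434, which is less than 1, so the flow is subcritical.

subcritical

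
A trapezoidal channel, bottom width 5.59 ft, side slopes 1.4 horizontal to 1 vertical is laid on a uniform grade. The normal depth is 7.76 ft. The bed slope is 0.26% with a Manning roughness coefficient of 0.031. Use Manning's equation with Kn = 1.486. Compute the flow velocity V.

V = 6.11 ft/s

With bottom width b = 5.59 ft and side slope z = 1.4: A = (b + zy)y = (5.59 + 1.4×7.76)×7.76 = 127.7 ft²; P = b + 2y√(1+z²) = 5.59 + 2×7.76×1.72 = 32.29 ft.
Hydraulic radius R = A/P = 127.7/32.29 = 3.954 ft.
From Manning's equation, V = (1.486/n) R^(2/3) S^(1/2) = (1.486/0.031) × 3.954^(2/3) × 0.0026^(1/2) = 6.11 ft/s.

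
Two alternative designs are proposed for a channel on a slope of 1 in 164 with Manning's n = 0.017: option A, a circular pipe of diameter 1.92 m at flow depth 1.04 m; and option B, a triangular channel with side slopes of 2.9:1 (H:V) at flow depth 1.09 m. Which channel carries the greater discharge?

channel B

Channel A: For a circular section of diameter D = 1.92 m at depth y = 1.04 m, the central angle is θ = 2 arccos(1 − 2y/D) = 3.308 rad. Then A = (D²/8)(θ − sin θ) = 1.601 m² and P = Dθ/2 = 3.176 m. Hydraulic radius R = A/P = 1.601/3.176 = 0.5041 m. Q_A = (1/0.017)·1.601·0.5041^(2/3)·√0.006098 = 4.658 m³/s.
Channel B: For a triangular section with side slope z = 2.9: A = zy² = 2.9×1.09² = 3.445 m²; P = 2y√(1+z²) = 2×1.09×3.068 = 6.687 m. Hydraulic radius R = A/P = 3.445/6.687 = 0.5152 m. Q_B = (1/0.017)·3.445·0.5152^(2/3)·√0.006098 = 10.17 m³/s.
Q_A = 4.658 m³/s vs Q_B = 10.17 m³/s, so channel B carries more.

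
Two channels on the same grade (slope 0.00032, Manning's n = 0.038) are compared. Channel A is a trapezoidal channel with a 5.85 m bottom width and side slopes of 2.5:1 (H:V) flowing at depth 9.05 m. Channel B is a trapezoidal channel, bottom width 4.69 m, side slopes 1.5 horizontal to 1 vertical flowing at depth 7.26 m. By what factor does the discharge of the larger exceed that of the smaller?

2.7

Channel A: With bottom width b = 5.85 m and side slope z = 2.5: A = (b + zy)y = (5.85 + 2.5×9.05)×9.05 = 257.7 m²; P = b + 2y√(1+z²) = 5.85 + 2×9.05×2.693 = 54.59 m. Hydraulic radius R = A/P = 257.7/54.59 = 4.721 m. Q_A = (1/0.038)·257.7·4.721^(2/3)·√0.00032 = 341.4 m³/s.
Channel B: With bottom width b = 4.69 m and side slope z = 1.5: A = (b + zy)y = (4.69 + 1.5×7.26)×7.26 = 113.1 m²; P = b + 2y√(1+z²) = 4.69 + 2×7.26×1.803 = 30.87 m. Hydraulic radius R = A/P = 113.1/30.87 = 3.665 m. Q_B = (1/0.038)·113.1·3.665^(2/3)·√0.00032 = 126.6 m³/s.
The larger discharge is 341.4 m³/s and the smaller is 126.6 m³/s; the ratio is 2.7.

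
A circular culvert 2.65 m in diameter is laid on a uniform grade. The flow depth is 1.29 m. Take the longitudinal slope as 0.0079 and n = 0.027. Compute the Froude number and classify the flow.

subcritical

For a circular section of diameter D = 2.65 m at depth y = 1.29 m, the central angle is θ = 2 arccos(1 − 2y/D) = 3.089 rad. Then A = (D²/8)(θ − sin θ) = 2.665 m² and P = Dθ/2 = 4.093 m.
Hydraulic radius R = A/P = 2.665/4.093 = 0.6512 m.
V = (1/n) R^(2/3) √S = (1/0.027) × 0.6512^(2/3) × √0.0079 = 2.473 m/s. Hydraulic depth D_h = A/T = 2.665/2.649 = 1.006 m.
Froude number Fr = V/√(g·D_h) = 2.473/√(9.81×1.006) = 0.787, which is less than 1, so the flow is subcritical.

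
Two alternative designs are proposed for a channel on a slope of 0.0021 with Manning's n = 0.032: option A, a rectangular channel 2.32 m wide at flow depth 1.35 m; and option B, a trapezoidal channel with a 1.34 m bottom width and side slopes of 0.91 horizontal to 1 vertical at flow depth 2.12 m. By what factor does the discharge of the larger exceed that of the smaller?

Channel A: Flow area A = b·y = 2.32 × 1.35 = 3.132 m². Wetted perimeter P = b + 2y = 2.32 + 2×1.35 = 5.02 m. Hydraulic radius R = A/P = 3.132/5.02 = 0.6239 m. Q_A = (1/0.032)·3.132·0.6239^(2/3)·√0.0021 = 3.275 m³/s.
Channel B: With bottom width b = 1.34 m and side slope z = 0.91: A = (b + zy)y = (1.34 + 0.91×2.12)×2.12 = 6.931 m²; P = b + 2y√(1+z²) = 1.34 + 2×2.12×1.352 = 7.073 m. Hydraulic radius R = A/P = 6.931/7.073 = 0.9799 m. Q_B = (1/0.032)·6.931·0.9799^(2/3)·√0.0021 = 9.792 m³/s.
The larger discharge is 9.792 m³/s and the smaller is 3.275 m³/s; the ratio is 2.99.

2.99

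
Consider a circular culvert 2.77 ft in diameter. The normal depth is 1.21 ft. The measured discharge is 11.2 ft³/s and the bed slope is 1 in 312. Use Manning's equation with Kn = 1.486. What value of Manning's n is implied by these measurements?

n = 0.014

For a circular section of diameter D = 2.77 ft at depth y = 1.21 ft, the central angle is θ = 2 arccos(1 − 2y/D) = 2.888 rad. Then A = (D²/8)(θ − sin θ) = 2.53 ft² and P = Dθ/2 = 4 ft.
Hydraulic radius R = A/P = 2.53/4 = 0.6324 ft.
Rearranging Manning's equation: n = (1.486/Q) A R^(2/3) S^(1/2) = (1.486/11.2) × 2.53 × 0.6324^(2/3) × √0.003205 = 0.014.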